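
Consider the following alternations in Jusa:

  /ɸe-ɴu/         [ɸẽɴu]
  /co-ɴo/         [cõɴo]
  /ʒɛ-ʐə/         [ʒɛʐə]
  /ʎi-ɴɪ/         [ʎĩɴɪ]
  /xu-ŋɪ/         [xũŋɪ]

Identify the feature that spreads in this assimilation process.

nasality

The vowel /e/ surfaces as nasalised [ẽ] next to the following nasal /ɴ/ — it has acquired the [+nasal] feature of its neighbour.
Likewise in the remaining data: /o/ → [õ] before /ɴ/; /i/ → [ĩ] before /ɴ/; /u/ → [ũ] before /ŋ/ — each time a vowel is nasalised next to a following nasal.
No change occurs in [ʒɛʐə] because the vowel at the boundary is adjacent to an oral consonant, not a nasal (/ɛ/ next to /ʐ/).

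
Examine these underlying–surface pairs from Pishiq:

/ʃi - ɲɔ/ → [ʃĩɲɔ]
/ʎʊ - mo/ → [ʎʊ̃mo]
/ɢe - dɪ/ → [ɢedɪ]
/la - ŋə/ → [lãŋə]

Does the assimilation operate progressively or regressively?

The vowel /i/ surfaces as nasalised [ĩ] next to the following nasal /ɲ/ — it has acquired the [+nasal] feature of its neighbour.
Likewise in the remaining data: /ʊ/ → [ʊ̃] before /m/; /a/ → [ã] before /ŋ/ — each time a vowel is nasalised next to a following nasal.
No change occurs in [ɢedɪ] because the vowel at the boundary is adjacent to an oral consonant, not a nasal (/e/ next to /d/).
Because the conditioning nasal is to the right of the vowel that changes, the process is regressive (anticipatory).

regressive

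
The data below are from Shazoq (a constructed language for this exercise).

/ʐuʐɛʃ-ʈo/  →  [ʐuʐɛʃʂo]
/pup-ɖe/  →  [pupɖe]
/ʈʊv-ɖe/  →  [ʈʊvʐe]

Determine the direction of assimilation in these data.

progressive

Comparing underlying and surface forms, /ʈ/ → [ʂ] is the alternation; the neighbouring /ʃ/ is constant.
The change stop → fricative matches the manner of the preceding /ʃ/, identifying this as manner assimilation.
The same holds elsewhere in the data: /ɖ/ → [ʐ] after /v/ (stop → fricative, matching a fricative) — only manner changes, and always toward the preceding segment.
Nothing changes in [pupɖe]: there the adjacent consonants already agree in manner (/ɖ/ and /p/ are both stops), so this form is consistent with the same rule.
The trigger is the preceding segment, so the direction is progressive (perseverative).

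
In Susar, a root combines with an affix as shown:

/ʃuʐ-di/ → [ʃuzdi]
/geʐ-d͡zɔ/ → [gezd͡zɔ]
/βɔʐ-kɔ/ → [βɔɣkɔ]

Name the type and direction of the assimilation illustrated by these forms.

Comparing underlying and surface forms, /ʐ/ → [z] is the alternation; the neighbouring /d/ is constant.
/ʐ/ is retroflex while /d/ is alveolar; the output [z] is alveolar, matching the trigger — so the feature that spreads is place.
Manner and voice are unchanged, so the assimilation is partial, not total.
Checking the remaining alternations: /ʐ/ → [z] before /d͡z/ (retroflex → alveolar, matching alveolar); /ʐ/ → [ɣ] before /k/ (retroflex → velar, matching velar) — only place changes, and always toward the following segment.
Since the segment that changes precedes the conditioning segment, the assimilation is regressive.

regressive place assimilation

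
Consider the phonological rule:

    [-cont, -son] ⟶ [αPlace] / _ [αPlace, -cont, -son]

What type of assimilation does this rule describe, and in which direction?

regressive place assimilation

The shared variable α links the value of the place features (abbreviated [Place]) on the target to the same value on the neighbouring segment, so place is the feature that assimilates.
Since the environment is written after the underscore, the trigger follows the target; the direction is regressive.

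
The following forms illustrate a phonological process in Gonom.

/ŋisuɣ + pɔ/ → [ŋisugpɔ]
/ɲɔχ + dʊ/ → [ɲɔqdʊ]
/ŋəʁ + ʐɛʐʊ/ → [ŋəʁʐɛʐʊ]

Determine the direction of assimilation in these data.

regressive

Underlying /ɣ/ is realised as [g] next to /p/; /p/ itself does not change.
/ɣ/ is a fricative while /p/ is a stop; the output [g] is a stop, matching the trigger — so the feature that spreads is manner.
The same holds elsewhere in the data: /χ/ → [q] before /d/ (fricative → stop, matching a stop) — only manner changes, and always toward the following segment.
No alternation appears in [ŋəʁʐɛʐʊ]: there the adjacent consonants already agree in manner (/ʁ/ and /ʐ/ are both fricatives), so this form is consistent with the same rule.
The trigger is the following segment, so the direction is regressive (anticipatory).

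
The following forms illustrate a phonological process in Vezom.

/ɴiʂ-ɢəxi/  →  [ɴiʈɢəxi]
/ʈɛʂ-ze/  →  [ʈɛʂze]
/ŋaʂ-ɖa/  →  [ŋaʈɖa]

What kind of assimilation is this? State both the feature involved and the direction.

The segment that alternates is /ʂ/, which surfaces as [ʈ] when adjacent to /ɢ/.
/ʂ/ is a fricative while /ɢ/ is a stop; the output [ʈ] is a stop, matching the trigger — so the feature that spreads is manner.
Place and voice are unchanged, so the assimilation is partial, not total.
Checking the remaining alternation: /ʂ/ → [ʈ] before /ɖ/ (fricative → stop, matching a stop) — only manner changes, and always toward the following segment.
No alternation appears in [ʈɛʂze]: there the adjacent consonants already agree in manner (/ʂ/ and /z/ are both fricatives), so this form is consistent with the same rule.
Since the segment that changes precedes the conditioning segment, the assimilation is regressive.

regressive manner assimilation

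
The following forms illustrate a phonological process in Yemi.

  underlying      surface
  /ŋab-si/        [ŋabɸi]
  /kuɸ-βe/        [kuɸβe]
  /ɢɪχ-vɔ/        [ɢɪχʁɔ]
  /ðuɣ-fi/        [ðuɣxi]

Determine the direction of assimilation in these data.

The segment that alternates is /s/, which surfaces as [ɸ] when adjacent to /b/.
The change alveolar → bilabial matches the place of the preceding /b/, identifying this as place assimilation.
The other alternating forms pattern the same way: /v/ → [ʁ] after /χ/ (labiodental → uvular, matching uvular); /f/ → [x] after /ɣ/ (labiodental → velar, matching velar) — only place changes, and always toward the preceding segment.
Nothing changes in [kuɸβe]: there the adjacent consonants already agree in place (/β/ and /ɸ/ are both bilabial), so this form is consistent with the same rule.
Since the segment that changes follows the conditioning segment, the assimilation is progressive.

progressive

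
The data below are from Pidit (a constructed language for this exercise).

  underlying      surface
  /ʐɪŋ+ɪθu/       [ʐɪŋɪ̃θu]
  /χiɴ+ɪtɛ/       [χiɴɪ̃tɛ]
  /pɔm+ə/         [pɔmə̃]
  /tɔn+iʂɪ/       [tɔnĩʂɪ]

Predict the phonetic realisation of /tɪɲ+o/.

[tɪɲõ]

The data show progressive nasality assimilation (vowel nasalisation): /ɪ/ → [ɪ̃] after /ŋ/; /ɪ/ → [ɪ̃] after /ɴ/; /ə/ → [ə̃] after /m/; /i/ → [ĩ] after /n/ — a vowel is nasalised by an immediately preceding nasal consonant.
The vowel /o/ is adjacent to the preceding nasal /ɲ/, so it acquires [+nasal] and surfaces as [õ].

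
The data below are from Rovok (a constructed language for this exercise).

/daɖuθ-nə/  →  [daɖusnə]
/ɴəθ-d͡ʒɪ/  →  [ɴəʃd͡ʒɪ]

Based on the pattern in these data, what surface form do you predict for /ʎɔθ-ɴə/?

The data show regressive place assimilation: /θ/ → [s] before /n/; /θ/ → [ʃ] before /d͡ʒ/. In each pair only place changes, matching the following consonant, while manner and voice stay constant.
The rule targets /θ/ (voiceless dental fricative), which sits before the trigger /ɴ/ (uvular).
A voiceless uvular fricative is [χ], so the surface segment is [χ].

[ʎɔχɴə]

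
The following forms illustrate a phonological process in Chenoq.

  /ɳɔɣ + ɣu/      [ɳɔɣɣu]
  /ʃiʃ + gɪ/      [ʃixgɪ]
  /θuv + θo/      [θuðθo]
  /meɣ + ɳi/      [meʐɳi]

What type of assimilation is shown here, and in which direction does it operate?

The segment that alternates is /ʃ/, which surfaces as [x] when adjacent to /g/.
The change postalveolar → velar matches the place of the following /g/, identifying this as place assimilation.
Manner and voice are unchanged, so the assimilation is partial, not total.
Checking the remaining alternations: /v/ → [ð] before /θ/ (labiodental → dental, matching dental); /ɣ/ → [ʐ] before /ɳ/ (velar → retroflex, matching retroflex) — only place changes, and always toward the following segment.
Nothing changes in [ɳɔɣɣu]: there the adjacent consonants already agree in place (/ɣ/ and /ɣ/ are both velar), so this form is consistent with the same rule.
Since the segment that changes precedes the conditioning segment, the assimilation is regressive.

regressive place assimilation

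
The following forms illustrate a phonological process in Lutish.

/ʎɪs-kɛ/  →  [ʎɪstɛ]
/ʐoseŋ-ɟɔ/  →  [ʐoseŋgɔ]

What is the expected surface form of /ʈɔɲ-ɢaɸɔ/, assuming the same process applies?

[ʈɔɲɟaɸɔ]

The data show progressive place assimilation: /k/ → [t] after /s/; /ɟ/ → [g] after /ŋ/. In each pair only place changes, matching the preceding consonant, while manner and voice stay constant.
/ɢ/ is a voiced uvular stop. The preceding trigger /ɲ/ is palatal, so /ɢ/ must become palatal as well.
The voiced palatal stop is [ɟ], so /ɢ/ → [ɟ].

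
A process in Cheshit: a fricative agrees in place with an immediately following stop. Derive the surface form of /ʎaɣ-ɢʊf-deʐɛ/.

The rule targets /ɣ/ (voiced velar fricative), which sits before the trigger /ɢ/ (uvular).
A voiced uvular fricative is [ʁ], so the surface segment is [ʁ].
At the second juncture, /f/ likewise becomes [s] adjacent to /d/.

[ʎaʁɢʊsdeʐɛ]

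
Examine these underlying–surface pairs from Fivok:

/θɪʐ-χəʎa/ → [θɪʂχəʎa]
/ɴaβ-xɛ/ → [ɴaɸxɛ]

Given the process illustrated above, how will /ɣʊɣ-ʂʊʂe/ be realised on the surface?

The data show regressive voicing assimilation: /ʐ/ → [ʂ] before /χ/; /β/ → [ɸ] before /x/. In each pair only voicing changes, matching the following consonant, while place and manner stay constant.
The rule targets /ɣ/ (voiced velar fricative), which sits before the trigger /ʂ/ (voiceless).
Changing only its voicing to voiceless gives [x] — the voiceless velar fricative.

[ɣʊxʂʊʂe]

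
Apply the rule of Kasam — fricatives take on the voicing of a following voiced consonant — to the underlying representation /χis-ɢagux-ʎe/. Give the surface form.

[χizɢaguɣʎe]

/s/ is a voiceless alveolar fricative. The following trigger /ɢ/ is voiced, so /s/ must become voiced as well.
Changing only its voicing to voiced gives [z] — the voiced alveolar fricative.
At the second juncture, /x/ likewise becomes [ɣ] adjacent to /ʎ/.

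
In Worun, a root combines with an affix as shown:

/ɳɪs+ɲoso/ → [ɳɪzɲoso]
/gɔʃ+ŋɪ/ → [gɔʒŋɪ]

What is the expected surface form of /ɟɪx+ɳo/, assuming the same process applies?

[ɟɪɣɳo]

The data show regressive voicing assimilation: /s/ → [z] before /ɲ/; /ʃ/ → [ʒ] before /ŋ/. In each pair only voicing changes, matching the following consonant, while place and manner stay constant.
The rule targets /x/ (voiceless velar fricative), which sits before the trigger /ɳ/ (voiced).
A voiced velar fricative is [ɣ], so the surface segment is [ɣ].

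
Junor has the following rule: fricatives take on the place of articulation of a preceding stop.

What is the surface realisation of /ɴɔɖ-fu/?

The rule targets /f/ (voiceless labiodental fricative), which sits after the trigger /ɖ/ (retroflex).
The voiceless retroflex fricative is [ʂ], so /f/ → [ʂ].

[ɴɔɖʂu]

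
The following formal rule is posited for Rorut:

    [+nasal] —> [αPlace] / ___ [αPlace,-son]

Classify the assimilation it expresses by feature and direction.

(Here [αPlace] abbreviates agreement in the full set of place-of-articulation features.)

regressive place assimilation

The rule copies the place features (abbreviated [Place]) from the environment onto the target, so the assimilating feature is place.
Since the environment is written after the underscore, the trigger follows the target; the direction is regressive.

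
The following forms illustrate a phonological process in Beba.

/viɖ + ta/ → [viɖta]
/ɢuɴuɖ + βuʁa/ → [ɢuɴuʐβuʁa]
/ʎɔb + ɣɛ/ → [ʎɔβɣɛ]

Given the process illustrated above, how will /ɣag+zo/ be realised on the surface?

[ɣaɣzo]

The data show regressive manner assimilation: /ɖ/ → [ʐ] before /β/; /b/ → [β] before /ɣ/. In each pair only manner changes, matching the following consonant, while place and voice stay constant.
Nothing changes in [viɖta]: there the adjacent consonants already agree in manner (/ɖ/ and /t/ are both stops), so this form is consistent with the same rule.
/g/ is a voiced velar stop. The following trigger /z/ is a fricative, so /g/ must become a fricative as well.
A voiced velar fricative is [ɣ], so the surface segment is [ɣ].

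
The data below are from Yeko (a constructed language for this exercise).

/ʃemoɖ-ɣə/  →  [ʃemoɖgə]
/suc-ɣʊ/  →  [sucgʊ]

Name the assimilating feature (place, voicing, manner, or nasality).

manner

Comparing underlying and surface forms, /ɣ/ → [g] is the alternation; the neighbouring /ɖ/ is constant.
/ɣ/ is a fricative while /ɖ/ is a stop; the output [g] is a stop, matching the trigger — so the feature that spreads is manner.
The other alternating form patterns the same way: /ɣ/ → [g] after /c/ (fricative → stop, matching a stop) — only manner changes, and always toward the preceding segment.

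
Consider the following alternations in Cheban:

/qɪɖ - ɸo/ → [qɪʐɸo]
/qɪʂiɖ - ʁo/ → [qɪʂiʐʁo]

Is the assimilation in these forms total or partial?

Comparing underlying and surface forms, /ɖ/ → [ʐ] is the alternation; the neighbouring /ɸ/ is constant.
The change stop → fricative matches the manner of the following /ɸ/, identifying this as manner assimilation.
Place and voice are unchanged, so the assimilation is partial, not total.
Checking the remaining alternation: /ɖ/ → [ʐ] before /ʁ/ (stop → fricative, matching a fricative) — only manner changes, and always toward the following segment.

partial assimilation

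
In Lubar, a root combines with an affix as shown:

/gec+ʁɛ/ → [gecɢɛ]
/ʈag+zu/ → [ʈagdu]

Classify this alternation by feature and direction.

Underlying /ʁ/ is realised as [ɢ] next to /c/; /c/ itself does not change.
/ʁ/ is a fricative while /c/ is a stop; the output [ɢ] is a stop, matching the trigger — so the feature that spreads is manner.
Place and voice are unchanged, so the assimilation is partial, not total.
The other alternating form patterns the same way: /z/ → [d] after /g/ (fricative → stop, matching a stop) — only manner changes, and always toward the preceding segment.
The trigger is the preceding segment, so the direction is progressive (perseverative).

progressive manner assimilation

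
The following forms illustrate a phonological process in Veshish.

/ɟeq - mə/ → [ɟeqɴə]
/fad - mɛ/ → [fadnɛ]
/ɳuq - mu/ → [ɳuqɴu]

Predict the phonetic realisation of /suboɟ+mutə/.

The data show progressive place assimilation: /m/ → [ɴ] after /q/; /m/ → [n] after /d/. In each pair only place changes, matching the preceding consonant, while manner and voice stay constant.
The rule targets /m/ (voiced bilabial nasal), which sits after the trigger /ɟ/ (palatal).
Changing only its place to palatal gives [ɲ] — the voiced palatal nasal.

[suboɟɲutə]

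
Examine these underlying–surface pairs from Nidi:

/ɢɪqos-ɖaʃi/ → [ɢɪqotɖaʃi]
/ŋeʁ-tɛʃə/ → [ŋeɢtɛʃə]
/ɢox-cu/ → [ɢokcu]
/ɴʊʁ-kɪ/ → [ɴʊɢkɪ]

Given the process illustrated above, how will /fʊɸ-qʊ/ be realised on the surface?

[fʊpqʊ]

The data show regressive manner assimilation: /s/ → [t] before /ɖ/; /ʁ/ → [ɢ] before /t/; /x/ → [k] before /c/; /ʁ/ → [ɢ] before /k/. In each pair only manner changes, matching the following consonant, while place and voice stay constant.
/ɸ/ is a voiceless bilabial fricative. The following trigger /q/ is a stop, so /ɸ/ must become a stop as well.
Changing only its manner to stop gives [p] — the voiceless bilabial stop.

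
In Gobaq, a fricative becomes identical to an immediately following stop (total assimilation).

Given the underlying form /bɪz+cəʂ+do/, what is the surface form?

[bɪccəddo]

/z/ is the segment targeted by the rule; it sits immediately before /c/, so it assimilates completely and surfaces as [c].
The same rule applies at the second boundary: /ʂ/ → [d] next to /d/.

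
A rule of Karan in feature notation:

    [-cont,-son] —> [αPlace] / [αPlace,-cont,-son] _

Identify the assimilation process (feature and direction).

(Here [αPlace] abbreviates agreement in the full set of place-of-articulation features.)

The rule copies the place features (abbreviated [Place]) from the environment onto the target, so the assimilating feature is place.
The conditioning segment sits to the left of the focus bar, meaning the trigger precedes the segment that changes — progressive assimilation.

progressive place assimilation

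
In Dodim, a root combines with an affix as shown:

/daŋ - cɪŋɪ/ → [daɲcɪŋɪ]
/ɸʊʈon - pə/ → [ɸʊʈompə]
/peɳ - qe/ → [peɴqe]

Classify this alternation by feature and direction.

The segment that alternates is /ŋ/, which surfaces as [ɲ] when adjacent to /c/.
The change velar → palatal matches the place of the following /c/, identifying this as place assimilation.
Manner and voice are unchanged, so the assimilation is partial, not total.
The same holds elsewhere in the data: /n/ → [m] before /p/ (alveolar → bilabial, matching bilabial); /ɳ/ → [ɴ] before /q/ (retroflex → uvular, matching uvular) — only place changes, and always toward the following segment.
The trigger is the following segment, so the direction is regressive (anticipatory).

regressive place assimilation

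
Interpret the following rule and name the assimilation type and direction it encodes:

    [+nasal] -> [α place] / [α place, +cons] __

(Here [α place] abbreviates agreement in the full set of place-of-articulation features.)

The shared variable α links the value of the place features (abbreviated [place]) on the target to the same value on the neighbouring segment, so place is the feature that assimilates.
Since the environment is written before the underscore, the trigger precedes the target; the direction is progressive.

progressive place assimilation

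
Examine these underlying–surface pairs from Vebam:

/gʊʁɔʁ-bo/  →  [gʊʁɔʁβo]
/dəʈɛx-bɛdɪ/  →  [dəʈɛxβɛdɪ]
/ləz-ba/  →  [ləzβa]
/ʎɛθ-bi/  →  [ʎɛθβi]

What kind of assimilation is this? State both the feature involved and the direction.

Underlying /b/ is realised as [β] next to /ʁ/; /ʁ/ itself does not change.
/b/ is a stop while /ʁ/ is a fricative; the output [β] is a fricative, matching the trigger — so the feature that spreads is manner.
Place and voice are unchanged, so the assimilation is partial, not total.
The same holds elsewhere in the data: /b/ → [β] after /x/ (stop → fricative, matching a fricative); /b/ → [β] after /z/ (stop → fricative, matching a fricative); /b/ → [β] after /θ/ (stop → fricative, matching a fricative) — only manner changes, and always toward the preceding segment.
Since the segment that changes follows the conditioning segment, the assimilation is progressive.

progressive manner assimilation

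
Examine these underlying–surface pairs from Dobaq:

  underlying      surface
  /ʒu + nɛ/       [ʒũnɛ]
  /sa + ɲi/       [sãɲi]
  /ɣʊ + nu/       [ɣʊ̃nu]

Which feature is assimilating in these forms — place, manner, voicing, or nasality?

nasality

The vowel /u/ surfaces as nasalised [ũ] next to the following nasal /n/ — it has acquired the [+nasal] feature of its neighbour.
Likewise in the remaining data: /a/ → [ã] before /ɲ/; /ʊ/ → [ʊ̃] before /n/ — each time a vowel is nasalised next to a following nasal.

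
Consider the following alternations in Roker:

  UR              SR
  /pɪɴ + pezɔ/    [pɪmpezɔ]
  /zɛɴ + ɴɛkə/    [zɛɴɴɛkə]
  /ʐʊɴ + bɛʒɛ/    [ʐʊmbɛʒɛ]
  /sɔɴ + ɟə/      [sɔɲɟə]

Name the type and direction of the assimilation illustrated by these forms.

Comparing underlying and surface forms, /ɴ/ → [m] is the alternation; the neighbouring /p/ is constant.
The change uvular → bilabial matches the place of the following /p/, identifying this as place assimilation.
Manner and voice are unchanged, so the assimilation is partial, not total.
The other alternating forms pattern the same way: /ɴ/ → [m] before /b/ (uvular → bilabial, matching bilabial); /ɴ/ → [ɲ] before /ɟ/ (uvular → palatal, matching palatal) — only place changes, and always toward the following segment.
Nothing changes in [zɛɴɴɛkə]: there the adjacent consonants already agree in place (/ɴ/ and /ɴ/ are both uvular), so this form is consistent with the same rule.
The trigger is the following segment, so the direction is regressive (anticipatory).

regressive place assimilation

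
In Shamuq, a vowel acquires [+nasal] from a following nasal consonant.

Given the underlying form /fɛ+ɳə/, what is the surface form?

The vowel /ɛ/ is adjacent to the following nasal /ɳ/, so it acquires [+nasal] and surfaces as [ɛ̃].

[fɛ̃ɳə]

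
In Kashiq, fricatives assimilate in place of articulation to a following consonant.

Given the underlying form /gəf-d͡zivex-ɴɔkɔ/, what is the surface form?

[gəsd͡ziveχɴɔkɔ]

/f/ is a voiceless labiodental fricative. The following trigger /d͡z/ is alveolar, so /f/ must become alveolar as well.
A voiceless alveolar fricative is [s], so the surface segment is [s].
The same rule applies at the second boundary: /x/ → [χ] next to /ɴ/.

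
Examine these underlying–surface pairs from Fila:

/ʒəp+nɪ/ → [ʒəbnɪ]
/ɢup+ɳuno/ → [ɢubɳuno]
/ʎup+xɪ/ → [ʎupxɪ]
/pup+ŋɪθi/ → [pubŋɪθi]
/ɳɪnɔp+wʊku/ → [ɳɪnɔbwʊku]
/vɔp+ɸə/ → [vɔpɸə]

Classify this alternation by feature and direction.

regressive voicing assimilation

Comparing underlying and surface forms, /p/ → [b] is the alternation; the neighbouring /n/ is constant.
/p/ is voiceless while /n/ is voiced; the output [b] is voiced, matching the trigger — so the feature that spreads is voicing.
Place and manner are unchanged, so the assimilation is partial, not total.
The other alternating forms pattern the same way: /p/ → [b] before /ɳ/ (voiceless → voiced, matching voiced); /p/ → [b] before /ŋ/ (voiceless → voiced, matching voiced); /p/ → [b] before /w/ (voiceless → voiced, matching voiced) — only voicing changes, and always toward the following segment.
No alternation appears in [ʎupxɪ], [vɔpɸə]: there the adjacent consonants already agree in voicing (/p/ and /x/ are both voiceless; /p/ and /ɸ/ are both voiceless), so these forms are consistent with the same rule.
The trigger is the following segment, so the direction is regressive (anticipatory).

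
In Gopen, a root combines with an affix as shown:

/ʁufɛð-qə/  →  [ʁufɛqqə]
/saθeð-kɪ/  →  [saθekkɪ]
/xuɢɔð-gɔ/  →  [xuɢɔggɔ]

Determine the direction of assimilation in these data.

Underlying /ð/ is realised as [q] next to /q/; /q/ itself does not change.
The output [q] is identical to the trigger /q/ — every feature (place, manner, voicing) has been copied — so this is total assimilation.
The remaining alternations confirm this: /ð/ → [k] before /k/; /ð/ → [g] before /g/ — in each case the output is a copy of the following consonant.
Since the segment that changes precedes the conditioning segment, the assimilation is regressive.

regressive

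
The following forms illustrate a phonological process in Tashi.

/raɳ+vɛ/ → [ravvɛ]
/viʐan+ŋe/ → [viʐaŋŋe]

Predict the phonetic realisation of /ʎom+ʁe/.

[ʎoʁʁe]

The data show regressive total assimilation (/ɳ/ → [v] before /v/; /n/ → [ŋ] before /ŋ/): in every case the target segment becomes identical to its following neighbour, copying more than a single feature.
/m/ is the segment targeted by the rule; it sits immediately before /ʁ/, so it assimilates completely and surfaces as [ʁ].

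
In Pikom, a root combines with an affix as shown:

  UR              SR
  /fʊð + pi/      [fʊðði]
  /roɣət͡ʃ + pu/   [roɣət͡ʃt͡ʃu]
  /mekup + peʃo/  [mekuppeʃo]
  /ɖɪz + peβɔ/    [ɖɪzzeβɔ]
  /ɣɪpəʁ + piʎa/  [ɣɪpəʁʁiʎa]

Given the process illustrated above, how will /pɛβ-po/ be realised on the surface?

The data show progressive total assimilation (/p/ → [ð] after /ð/; /p/ → [t͡ʃ] after /t͡ʃ/; /p/ → [z] after /z/; /p/ → [ʁ] after /ʁ/): in every case the target segment becomes identical to its preceding neighbour, copying more than a single feature.
In [mekuppeʃo] the two consonants at the boundary are already identical (/p/ + /p/), so the rule applies vacuously and nothing changes.
/p/ is the segment targeted by the rule; it sits immediately after /β/, so it assimilates completely and surfaces as [β].

[pɛββo]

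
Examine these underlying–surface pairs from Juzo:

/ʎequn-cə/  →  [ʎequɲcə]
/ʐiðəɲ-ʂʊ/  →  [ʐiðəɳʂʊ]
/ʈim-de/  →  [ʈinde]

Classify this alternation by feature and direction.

regressive place assimilation

Comparing underlying and surface forms, /n/ → [ɲ] is the alternation; the neighbouring /c/ is constant.
The change alveolar → palatal matches the place of the following /c/, identifying this as place assimilation.
Manner and voice are unchanged, so the assimilation is partial, not total.
The same holds elsewhere in the data: /ɲ/ → [ɳ] before /ʂ/ (palatal → retroflex, matching retroflex); /m/ → [n] before /d/ (bilabial → alveolar, matching alveolar) — only place changes, and always toward the following segment.
The trigger is the following segment, so the direction is regressive (anticipatory).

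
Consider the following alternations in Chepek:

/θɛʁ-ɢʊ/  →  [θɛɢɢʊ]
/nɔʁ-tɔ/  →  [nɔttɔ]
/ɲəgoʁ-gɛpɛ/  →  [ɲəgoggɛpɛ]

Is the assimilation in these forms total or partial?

Comparing underlying and surface forms, /ʁ/ → [t] is the alternation; the neighbouring /t/ is constant.
The output [t] is identical to the trigger /t/ — every feature (place, manner, voicing) has been copied — so this is total assimilation.
The other forms behave the same way: /ʁ/ → [ɢ] before /ɢ/; /ʁ/ → [g] before /g/ — in each case the output is a copy of the following consonant.

total assimilation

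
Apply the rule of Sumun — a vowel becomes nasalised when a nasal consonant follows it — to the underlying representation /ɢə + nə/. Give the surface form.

/ə/ sits next to the nasal /n/ and is therefore nasalised to [ə̃].

[ɢə̃nə]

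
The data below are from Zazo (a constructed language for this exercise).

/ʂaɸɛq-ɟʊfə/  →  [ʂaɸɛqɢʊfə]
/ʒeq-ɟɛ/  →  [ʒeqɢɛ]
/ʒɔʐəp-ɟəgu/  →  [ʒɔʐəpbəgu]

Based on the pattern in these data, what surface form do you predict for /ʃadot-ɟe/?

The data show progressive place assimilation: /ɟ/ → [ɢ] after /q/; /ɟ/ → [b] after /p/. In each pair only place changes, matching the preceding consonant, while manner and voice stay constant.
/ɟ/ is a voiced palatal stop. The preceding trigger /t/ is alveolar, so /ɟ/ must become alveolar as well.
A voiced alveolar stop is [d], so the surface segment is [d].

[ʃadotde]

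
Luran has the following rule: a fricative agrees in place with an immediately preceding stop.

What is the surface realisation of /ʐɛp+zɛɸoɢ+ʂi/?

[ʐɛpβɛɸoɢχi]

The rule targets /z/ (voiced alveolar fricative), which sits after the trigger /p/ (bilabial).
The voiced bilabial fricative is [β], so /z/ → [β].
The same rule applies at the second boundary: /ʂ/ → [χ] next to /ɢ/.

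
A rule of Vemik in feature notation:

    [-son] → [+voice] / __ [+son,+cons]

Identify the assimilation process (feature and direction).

regressive voicing assimilation

The target ([-son], obstruents) acquires [+voice] next to a sonorant consonant ([+son,+cons]) — it takes on the voicing of its neighbour, so the feature that spreads is voicing.
The conditioning segment sits to the right of the focus bar, meaning the trigger follows the segment that changes — regressive assimilation.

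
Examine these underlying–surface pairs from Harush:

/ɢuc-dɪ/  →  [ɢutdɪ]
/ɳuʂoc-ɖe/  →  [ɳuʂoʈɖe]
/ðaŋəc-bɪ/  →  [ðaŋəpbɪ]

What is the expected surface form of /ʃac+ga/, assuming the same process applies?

[ʃakga]

The data show regressive place assimilation: /c/ → [t] before /d/; /c/ → [ʈ] before /ɖ/; /c/ → [p] before /b/. In each pair only place changes, matching the following consonant, while manner and voice stay constant.
The rule targets /c/ (voiceless palatal stop), which sits before the trigger /g/ (velar).
The voiceless velar stop is [k], so /c/ → [k].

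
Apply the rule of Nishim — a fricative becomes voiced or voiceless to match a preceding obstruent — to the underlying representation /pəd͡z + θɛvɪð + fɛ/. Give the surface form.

The rule targets /θ/ (voiceless dental fricative), which sits after the trigger /d͡z/ (voiced).
A voiced dental fricative is [ð], so the surface segment is [ð].
The same rule applies at the second boundary: /f/ → [v] next to /ð/.

[pəd͡zðɛvɪðvɛ]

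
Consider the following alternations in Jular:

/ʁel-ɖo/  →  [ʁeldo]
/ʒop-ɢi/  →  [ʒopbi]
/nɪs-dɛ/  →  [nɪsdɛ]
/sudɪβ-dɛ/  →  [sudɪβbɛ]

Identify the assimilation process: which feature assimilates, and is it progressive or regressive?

Comparing underlying and surface forms, /ɖ/ → [d] is the alternation; the neighbouring /l/ is constant.
/ɖ/ is retroflex while /l/ is alveolar; the output [d] is alveolar, matching the trigger — so the feature that spreads is place.
Manner and voice are unchanged, so the assimilation is partial, not total.
The other alternating forms pattern the same way: /ɢ/ → [b] after /p/ (uvular → bilabial, matching bilabial); /d/ → [b] after /β/ (alveolar → bilabial, matching bilabial) — only place changes, and always toward the preceding segment.
No alternation appears in [nɪsdɛ]: there the adjacent consonants already agree in place (/d/ and /s/ are both alveolar), so this form is consistent with the same rule.
The trigger is the preceding segment, so the direction is progressive (perseverative).

progressive place assimilation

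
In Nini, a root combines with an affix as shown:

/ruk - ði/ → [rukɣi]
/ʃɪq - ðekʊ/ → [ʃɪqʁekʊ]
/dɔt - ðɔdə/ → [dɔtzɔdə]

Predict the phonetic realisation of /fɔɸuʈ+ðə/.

[fɔɸuʈʐə]

The data show progressive place assimilation: /ð/ → [ɣ] after /k/; /ð/ → [ʁ] after /q/; /ð/ → [z] after /t/. In each pair only place changes, matching the preceding consonant, while manner and voice stay constant.
/ð/ is a voiced dental fricative. The preceding trigger /ʈ/ is retroflex, so /ð/ must become retroflex as well.
Changing only its place to retroflex gives [ʐ] — the voiced retroflex fricative.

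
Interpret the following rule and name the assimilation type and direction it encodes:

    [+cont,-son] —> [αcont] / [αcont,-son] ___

progressive manner assimilation

The rule copies [cont] (continuancy) from the environment onto the target fricatives; since [±cont] encodes the stop/fricative manner contrast, the assimilating dimension is manner.
Since the environment is written before the underscore, the trigger precedes the target; the direction is progressive.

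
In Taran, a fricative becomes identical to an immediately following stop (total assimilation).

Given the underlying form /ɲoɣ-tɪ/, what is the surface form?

/ɣ/ is the segment targeted by the rule; it sits immediately before /t/, so it assimilates completely and surfaces as [t].

[ɲottɪ]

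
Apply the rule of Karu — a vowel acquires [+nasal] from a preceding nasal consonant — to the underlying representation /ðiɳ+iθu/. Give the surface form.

[ðiɳĩθu]

The vowel /i/ is adjacent to the preceding nasal /ɳ/, so it acquires [+nasal] and surfaces as [ĩ].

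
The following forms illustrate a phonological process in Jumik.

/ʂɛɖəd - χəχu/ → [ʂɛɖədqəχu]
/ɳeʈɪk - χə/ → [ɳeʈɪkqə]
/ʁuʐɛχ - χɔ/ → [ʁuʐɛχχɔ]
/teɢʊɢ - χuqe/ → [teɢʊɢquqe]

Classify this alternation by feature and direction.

The segment that alternates is /χ/, which surfaces as [q] when adjacent to /d/.
The change fricative → stop matches the manner of the preceding /d/, identifying this as manner assimilation.
Place and voice are unchanged, so the assimilation is partial, not total.
Checking the remaining alternations: /χ/ → [q] after /k/ (fricative → stop, matching a stop); /χ/ → [q] after /ɢ/ (fricative → stop, matching a stop) — only manner changes, and always toward the preceding segment.
Nothing changes in [ʁuʐɛχχɔ]: there the adjacent consonants already agree in manner (/χ/ and /χ/ are both fricatives), so this form is consistent with the same rule.
Since the segment that changes follows the conditioning segment, the assimilation is progressive.

progressive manner assimilation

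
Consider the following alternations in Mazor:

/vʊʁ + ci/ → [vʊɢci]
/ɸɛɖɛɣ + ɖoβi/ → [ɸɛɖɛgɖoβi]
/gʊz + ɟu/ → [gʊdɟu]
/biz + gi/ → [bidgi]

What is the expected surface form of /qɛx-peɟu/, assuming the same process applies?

The data show regressive manner assimilation: /ʁ/ → [ɢ] before /c/; /ɣ/ → [g] before /ɖ/; /z/ → [d] before /ɟ/; /z/ → [d] before /g/. In each pair only manner changes, matching the following consonant, while place and voice stay constant.
The rule targets /x/ (voiceless velar fricative), which sits before the trigger /p/ (stop).
The voiceless velar stop is [k], so /x/ → [k].

[qɛkpeɟu]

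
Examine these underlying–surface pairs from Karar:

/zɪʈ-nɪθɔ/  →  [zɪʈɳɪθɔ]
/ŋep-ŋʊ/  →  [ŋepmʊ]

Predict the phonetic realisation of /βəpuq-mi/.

[βəpuqɴi]

The data show progressive place assimilation: /n/ → [ɳ] after /ʈ/; /ŋ/ → [m] after /p/. In each pair only place changes, matching the preceding consonant, while manner and voice stay constant.
The rule targets /m/ (voiced bilabial nasal), which sits after the trigger /q/ (uvular).
A voiced uvular nasal is [ɴ], so the surface segment is [ɴ].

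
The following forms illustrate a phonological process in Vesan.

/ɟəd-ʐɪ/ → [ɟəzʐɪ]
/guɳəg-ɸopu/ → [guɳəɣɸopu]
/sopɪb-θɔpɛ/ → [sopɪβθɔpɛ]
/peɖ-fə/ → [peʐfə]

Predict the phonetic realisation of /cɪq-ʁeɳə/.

The data show regressive manner assimilation: /d/ → [z] before /ʐ/; /g/ → [ɣ] before /ɸ/; /b/ → [β] before /θ/; /ɖ/ → [ʐ] before /f/. In each pair only manner changes, matching the following consonant, while place and voice stay constant.
/q/ is a voiceless uvular stop. The following trigger /ʁ/ is a fricative, so /q/ must become a fricative as well.
A voiceless uvular fricative is [χ], so the surface segment is [χ].

[cɪχʁeɳə]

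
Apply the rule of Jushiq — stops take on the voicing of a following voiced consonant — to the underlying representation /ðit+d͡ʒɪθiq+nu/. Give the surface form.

[ðidd͡ʒɪθiɢnu]

The rule targets /t/ (voiceless alveolar stop), which sits before the trigger /d͡ʒ/ (voiced).
A voiced alveolar stop is [d], so the surface segment is [d].
The same rule applies at the second boundary: /q/ → [ɢ] next to /n/.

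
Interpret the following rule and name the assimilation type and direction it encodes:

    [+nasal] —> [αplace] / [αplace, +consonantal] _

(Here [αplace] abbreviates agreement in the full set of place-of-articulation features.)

The rule copies the place features (abbreviated [place]) from the environment onto the target, so the assimilating feature is place.
Since the environment is written before the underscore, the trigger precedes the target; the direction is progressive.

progressive place assimilation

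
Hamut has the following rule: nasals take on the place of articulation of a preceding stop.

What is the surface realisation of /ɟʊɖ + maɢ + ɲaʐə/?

[ɟʊɖɳaɢɴaʐə]

/m/ is a voiced bilabial nasal. The preceding trigger /ɖ/ is retroflex, so /m/ must become retroflex as well.
The voiced retroflex nasal is [ɳ], so /m/ → [ɳ].
At the second juncture, /ɲ/ likewise becomes [ɴ] adjacent to /ɢ/.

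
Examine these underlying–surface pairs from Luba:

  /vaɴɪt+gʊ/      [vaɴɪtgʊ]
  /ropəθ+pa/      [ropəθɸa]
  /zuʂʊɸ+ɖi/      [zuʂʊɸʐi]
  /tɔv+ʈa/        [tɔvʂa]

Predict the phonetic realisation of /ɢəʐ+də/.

[ɢəʐzə]

The data show progressive manner assimilation: /p/ → [ɸ] after /θ/; /ɖ/ → [ʐ] after /ɸ/; /ʈ/ → [ʂ] after /v/. In each pair only manner changes, matching the preceding consonant, while place and voice stay constant.
Nothing changes in [vaɴɪtgʊ]: there the adjacent consonants already agree in manner (/g/ and /t/ are both stops), so this form is consistent with the same rule.
The rule targets /d/ (voiced alveolar stop), which sits after the trigger /ʐ/ (fricative).
Changing only its manner to fricative gives [z] — the voiced alveolar fricative.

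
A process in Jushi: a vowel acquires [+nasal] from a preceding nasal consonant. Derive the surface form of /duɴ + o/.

/o/ sits next to the nasal /ɴ/ and is therefore nasalised to [õ].

[duɴõ]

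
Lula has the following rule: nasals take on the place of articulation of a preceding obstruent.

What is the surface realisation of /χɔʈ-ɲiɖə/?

/ɲ/ is a voiced palatal nasal. The preceding trigger /ʈ/ is retroflex, so /ɲ/ must become retroflex as well.
A voiced retroflex nasal is [ɳ], so the surface segment is [ɳ].

[χɔʈɳiɖə]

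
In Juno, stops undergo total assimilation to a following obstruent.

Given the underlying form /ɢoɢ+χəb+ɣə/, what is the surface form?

/ɢ/ is the segment targeted by the rule; it sits immediately before /χ/, so it assimilates completely and surfaces as [χ].
The same rule applies at the second boundary: /b/ → [ɣ] next to /ɣ/.

[ɢoχχəɣɣə]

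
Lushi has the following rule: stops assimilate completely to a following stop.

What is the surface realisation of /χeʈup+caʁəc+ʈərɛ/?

[χeʈuccaʁəʈʈərɛ]

/p/ is the segment targeted by the rule; it sits immediately before /c/, so it assimilates completely and surfaces as [c].
At the second juncture, /c/ likewise becomes [ʈ] adjacent to /ʈ/.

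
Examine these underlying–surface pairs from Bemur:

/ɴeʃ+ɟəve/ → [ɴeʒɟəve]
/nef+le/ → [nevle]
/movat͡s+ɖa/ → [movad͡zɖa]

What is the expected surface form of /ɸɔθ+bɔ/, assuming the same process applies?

The data show regressive voicing assimilation: /ʃ/ → [ʒ] before /ɟ/; /f/ → [v] before /l/; /t͡s/ → [d͡z] before /ɖ/. In each pair only voicing changes, matching the following consonant, while place and manner stay constant.
The rule targets /θ/ (voiceless dental fricative), which sits before the trigger /b/ (voiced).
A voiced dental fricative is [ð], so the surface segment is [ð].

[ɸɔðbɔ]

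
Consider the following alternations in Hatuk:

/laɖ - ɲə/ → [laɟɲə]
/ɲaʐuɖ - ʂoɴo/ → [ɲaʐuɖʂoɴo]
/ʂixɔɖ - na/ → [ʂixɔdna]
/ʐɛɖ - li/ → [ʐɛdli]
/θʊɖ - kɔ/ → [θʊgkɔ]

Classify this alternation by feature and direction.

Underlying /ɖ/ is realised as [ɟ] next to /ɲ/; /ɲ/ itself does not change.
The change retroflex → palatal matches the place of the following /ɲ/, identifying this as place assimilation.
Manner and voice are unchanged, so the assimilation is partial, not total.
The other alternating forms pattern the same way: /ɖ/ → [d] before /n/ (retroflex → alveolar, matching alveolar); /ɖ/ → [d] before /l/ (retroflex → alveolar, matching alveolar); /ɖ/ → [g] before /k/ (retroflex → velar, matching velar) — only place changes, and always toward the following segment.
Nothing changes in [ɲaʐuɖʂoɴo]: there the adjacent consonants already agree in place (/ɖ/ and /ʂ/ are both retroflex), so this form is consistent with the same rule.
Since the segment that changes precedes the conditioning segment, the assimilation is regressive.

regressive place assimilation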